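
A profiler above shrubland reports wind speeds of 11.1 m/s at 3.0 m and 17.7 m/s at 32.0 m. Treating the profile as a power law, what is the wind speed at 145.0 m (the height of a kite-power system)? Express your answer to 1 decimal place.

23.8 m/s

First find α: α = ln(V₂/V₁)/ln(z₂/z₁) = ln(17.7/11.1)/ln(32.0/3.0) = 0.46662/2.36712 = 0.1971
Extrapolate from 32.0 m to 145.0 m: V₃ = 17.7 × (145.0/32.0)^0.1971 = 17.7 × 1.3470 = 23.8413 m/s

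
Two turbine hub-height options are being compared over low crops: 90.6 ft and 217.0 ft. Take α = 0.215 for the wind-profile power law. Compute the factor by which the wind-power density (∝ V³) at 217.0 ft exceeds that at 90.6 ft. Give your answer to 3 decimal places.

Speed ratio: V_B/V_A = (z_B/z_A)^α = (217.0/90.6)^0.215 = (2.3951)^0.215 = 1.20658
Power-density ratio: P_B/P_A = (V_B/V_A)³ = (1.20658)³ = 1.75658

1.757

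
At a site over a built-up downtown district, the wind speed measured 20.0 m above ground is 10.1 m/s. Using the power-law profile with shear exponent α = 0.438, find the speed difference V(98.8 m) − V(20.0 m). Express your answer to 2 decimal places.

10.23 m/s

Power law: V₂ = V₁ · (z₂/z₁)^α = 10.1 × (4.9400)^0.438 = 20.3317 m/s
ΔV = 20.3317 − 10.1 = 10.2317 m/s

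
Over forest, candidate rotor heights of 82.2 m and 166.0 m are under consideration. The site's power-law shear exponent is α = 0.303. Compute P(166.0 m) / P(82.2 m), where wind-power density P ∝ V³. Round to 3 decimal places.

Speed ratio: V_B/V_A = (z_B/z_A)^α = (166.0/82.2)^0.303 = (2.0195)^0.303 = 1.23733
Power-density ratio: P_B/P_A = (V_B/V_A)³ = (1.23733)³ = 1.89435

1.894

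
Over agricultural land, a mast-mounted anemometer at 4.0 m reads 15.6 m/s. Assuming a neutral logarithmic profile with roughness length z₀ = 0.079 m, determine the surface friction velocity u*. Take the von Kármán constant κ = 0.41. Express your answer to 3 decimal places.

Log law: V(z) = (u*/κ) · ln(z/z₀) ⇒ u* = κ · V / ln(z/z₀)
u* = 0.41 × 15.6 / ln(4.0/0.079) = 0.41 × 15.6 / 3.9246
   = 6.3960 / 3.9246 = 1.6297 m/s

u* ≈ 1.630 m/s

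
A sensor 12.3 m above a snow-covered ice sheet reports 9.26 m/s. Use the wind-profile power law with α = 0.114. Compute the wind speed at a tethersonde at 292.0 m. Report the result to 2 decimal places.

13.29 m/s

Power-law profile: V₂ = V₁ · (z₂/z₁)^α
V₂ = 9.26 × (292.0/12.3)^0.114 = 9.26 × (23.7398)^0.114
    = 9.26 × 1.4348 = 13.2866 m/s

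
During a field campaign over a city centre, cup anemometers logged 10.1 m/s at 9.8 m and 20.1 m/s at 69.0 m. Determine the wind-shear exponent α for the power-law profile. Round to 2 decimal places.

α ≈ 0.35

Power law: V₂/V₁ = (z₂/z₁)^α ⇒ α = ln(V₂/V₁) / ln(z₂/z₁)
α = ln(20.1/10.1) / ln(69.0/9.8) = ln(1.9901) / ln(7.0408)
  = 0.68818 / 1.95172 = 0.35260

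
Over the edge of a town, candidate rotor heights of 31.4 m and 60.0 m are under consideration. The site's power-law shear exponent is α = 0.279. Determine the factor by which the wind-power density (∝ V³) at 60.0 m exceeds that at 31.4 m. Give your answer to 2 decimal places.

1.72

Speed ratio: V_B/V_A = (z_B/z_A)^α = (60.0/31.4)^0.279 = (1.9108)^0.279 = 1.19801
Power-density ratio: P_B/P_A = (V_B/V_A)³ = (1.19801)³ = 1.71942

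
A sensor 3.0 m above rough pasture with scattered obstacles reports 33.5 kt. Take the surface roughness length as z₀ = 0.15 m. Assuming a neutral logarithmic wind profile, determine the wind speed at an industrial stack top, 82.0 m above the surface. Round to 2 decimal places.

70.49 kt

Log law: V(z) ∝ ln(z/z₀), so V₂/V₁ = ln(z₂/z₀) / ln(z₁/z₀).
ln(82.0/0.15) = 6.3038, ln(3.0/0.15) = 2.9957
V₂ = 33.5 × 6.3038/2.9957 = 33.5 × 2.1043 = 70.4932 kt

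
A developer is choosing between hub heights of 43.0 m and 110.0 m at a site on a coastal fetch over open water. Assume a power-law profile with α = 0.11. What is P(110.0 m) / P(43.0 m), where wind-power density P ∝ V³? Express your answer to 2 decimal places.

Speed ratio: V_B/V_A = (z_B/z_A)^α = (110.0/43.0)^0.11 = (2.5581)^0.11 = 1.10885
Power-density ratio: P_B/P_A = (V_B/V_A)³ = (1.10885)³ = 1.36337

1.36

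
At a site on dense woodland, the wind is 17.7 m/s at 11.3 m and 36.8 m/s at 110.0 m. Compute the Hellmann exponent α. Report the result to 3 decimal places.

α ≈ 0.322

Power law: V₂/V₁ = (z₂/z₁)^α ⇒ α = ln(V₂/V₁) / ln(z₂/z₁)
α = ln(36.8/17.7) / ln(110.0/11.3) = ln(2.0791) / ln(9.7345)
  = 0.73193 / 2.27568 = 0.32163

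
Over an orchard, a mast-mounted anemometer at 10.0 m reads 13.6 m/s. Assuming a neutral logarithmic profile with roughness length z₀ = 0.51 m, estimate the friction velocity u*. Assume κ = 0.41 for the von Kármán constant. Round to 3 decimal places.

Log law: V(z) = (u*/κ) · ln(z/z₀) ⇒ u* = κ · V / ln(z/z₀)
u* = 0.41 × 13.6 / ln(10.0/0.51) = 0.41 × 13.6 / 2.9759
   = 5.5760 / 2.9759 = 1.8737 m/s

u* ≈ 1.874 m/s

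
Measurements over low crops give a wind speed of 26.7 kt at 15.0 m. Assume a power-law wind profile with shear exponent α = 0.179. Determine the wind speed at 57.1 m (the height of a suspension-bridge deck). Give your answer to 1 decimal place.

Power-law profile: V₂ = V₁ · (z₂/z₁)^α
V₂ = 26.7 × (57.1/15.0)^0.179 = 26.7 × (3.8067)^0.179
    = 26.7 × 1.2703 = 33.9179 kt

33.9 kt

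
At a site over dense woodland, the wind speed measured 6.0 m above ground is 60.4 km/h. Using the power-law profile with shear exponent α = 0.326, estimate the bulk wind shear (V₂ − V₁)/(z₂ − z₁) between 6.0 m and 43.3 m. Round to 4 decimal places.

1.4649 km/h/m

Power law: V₂ = V₁ · (z₂/z₁)^α = 60.4 × (7.2167)^0.326 = 115.0415 km/h
ΔV/Δz = (115.0415 − 60.4)/(43.3 − 6.0) = 54.6415/37.3000 = 1.46492 km/h/m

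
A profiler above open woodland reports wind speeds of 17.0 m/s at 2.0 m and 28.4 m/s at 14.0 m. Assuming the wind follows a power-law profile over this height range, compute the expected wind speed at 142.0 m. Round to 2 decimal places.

First find α: α = ln(V₂/V₁)/ln(z₂/z₁) = ln(28.4/17.0)/ln(14.0/2.0) = 0.51318/1.94591 = 0.2637
Extrapolate from 14.0 m to 142.0 m: V₃ = 28.4 × (142.0/14.0)^0.2637 = 28.4 × 1.8422 = 52.3194 m/s

52.32 m/s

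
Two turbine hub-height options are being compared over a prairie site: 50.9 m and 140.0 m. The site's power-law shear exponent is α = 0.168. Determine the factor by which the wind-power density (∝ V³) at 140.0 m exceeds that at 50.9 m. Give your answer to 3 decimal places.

1.665

Speed ratio: V_B/V_A = (z_B/z_A)^α = (140.0/50.9)^0.168 = (2.7505)^0.168 = 1.18528
Power-density ratio: P_B/P_A = (V_B/V_A)³ = (1.18528)³ = 1.66519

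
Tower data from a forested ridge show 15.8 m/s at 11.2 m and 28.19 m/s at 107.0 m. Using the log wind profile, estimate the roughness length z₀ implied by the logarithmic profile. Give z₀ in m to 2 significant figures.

Log law: V(z) ∝ ln(z/z₀). With r = V₁/V₂ = 15.8/28.19 = 0.56048,
r · ln(z₂/z₀) = ln(z₁/z₀) ⇒ ln z₀ = (ln z₁ − r·ln z₂)/(1 − r)
ln z₀ = (2.41591 − 0.56048×4.67283) / 0.43952 = -0.4622
z₀ = exp(-0.4622) = 0.6299 m

z₀ ≈ 0.63 m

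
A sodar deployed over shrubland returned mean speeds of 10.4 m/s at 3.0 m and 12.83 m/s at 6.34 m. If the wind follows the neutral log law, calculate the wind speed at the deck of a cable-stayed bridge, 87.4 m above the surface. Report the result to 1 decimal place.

Log law: V ∝ ln(z/z₀). From the pair, with r = V₁/V₂ = 0.81060,
ln z₀ = (ln z₁ − r·ln z₂)/(1 − r) = (1.0986 − 0.81060×1.8469)/0.18940 = -2.1038 → z₀ = 0.1220 m
V₃ = V₁ · ln(z₃/z₀)/ln(z₁/z₀) = 10.4 × 6.5743/3.2025 = 21.3502 m/s

21.4 m/s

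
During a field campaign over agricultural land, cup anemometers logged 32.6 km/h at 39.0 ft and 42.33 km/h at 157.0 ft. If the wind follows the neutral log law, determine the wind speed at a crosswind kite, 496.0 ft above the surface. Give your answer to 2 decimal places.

Log law: V ∝ ln(z/z₀). From the pair, with r = V₁/V₂ = 0.77014,
ln z₀ = (ln z₁ − r·ln z₂)/(1 − r) = (3.6636 − 0.77014×5.0562)/0.22986 = -1.0026 → z₀ = 0.3669 ft
V₃ = V₁ · ln(z₃/z₀)/ln(z₁/z₀) = 32.6 × 7.2092/4.6661 = 50.3668 km/h

50.37 km/h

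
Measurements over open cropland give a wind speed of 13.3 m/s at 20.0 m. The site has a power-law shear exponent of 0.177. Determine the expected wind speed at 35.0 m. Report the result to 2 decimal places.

Power-law profile: V₂ = V₁ · (z₂/z₁)^α
V₂ = 13.3 × (35.0/20.0)^0.177 = 13.3 × (1.7500)^0.177
    = 13.3 × 1.1041 = 14.6848 m/s

14.68 m/s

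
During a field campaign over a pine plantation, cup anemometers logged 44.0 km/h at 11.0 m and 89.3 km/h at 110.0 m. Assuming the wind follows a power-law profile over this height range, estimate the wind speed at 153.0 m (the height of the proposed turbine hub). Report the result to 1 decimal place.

First find α: α = ln(V₂/V₁)/ln(z₂/z₁) = ln(89.3/44.0)/ln(110.0/11.0) = 0.70781/2.30259 = 0.3074
Extrapolate from 110.0 m to 153.0 m: V₃ = 89.3 × (153.0/110.0)^0.3074 = 89.3 × 1.1068 = 98.8328 km/h

98.8 km/h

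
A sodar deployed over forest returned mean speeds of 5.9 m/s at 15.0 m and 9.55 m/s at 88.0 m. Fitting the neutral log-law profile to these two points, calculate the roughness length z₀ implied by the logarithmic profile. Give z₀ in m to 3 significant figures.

z₀ ≈ 0.859 m

Log law: V(z) ∝ ln(z/z₀). With r = V₁/V₂ = 5.9/9.55 = 0.61780,
r · ln(z₂/z₀) = ln(z₁/z₀) ⇒ ln z₀ = (ln z₁ − r·ln z₂)/(1 − r)
ln z₀ = (2.70805 − 0.61780×4.47734) / 0.38220 = -0.1519
z₀ = exp(-0.1519) = 0.8591 m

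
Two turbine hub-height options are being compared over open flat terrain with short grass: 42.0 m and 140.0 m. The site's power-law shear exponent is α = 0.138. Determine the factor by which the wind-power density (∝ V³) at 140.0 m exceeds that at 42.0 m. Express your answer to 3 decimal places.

1.646

Speed ratio: V_B/V_A = (z_B/z_A)^α = (140.0/42.0)^0.138 = (3.3333)^0.138 = 1.18075
Power-density ratio: P_B/P_A = (V_B/V_A)³ = (1.18075)³ = 1.64616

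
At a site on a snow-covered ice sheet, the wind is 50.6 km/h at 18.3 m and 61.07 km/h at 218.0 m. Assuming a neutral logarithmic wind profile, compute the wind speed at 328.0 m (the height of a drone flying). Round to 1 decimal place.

62.8 km/h

Log law: V ∝ ln(z/z₀). From the pair, with r = V₁/V₂ = 0.82856,
ln z₀ = (ln z₁ − r·ln z₂)/(1 − r) = (2.9069 − 0.82856×5.3845)/0.17144 = -9.0670 → z₀ = 0.0001154 m
V₃ = V₁ · ln(z₃/z₀)/ln(z₁/z₀) = 50.6 × 14.8600/11.9739 = 62.7963 km/h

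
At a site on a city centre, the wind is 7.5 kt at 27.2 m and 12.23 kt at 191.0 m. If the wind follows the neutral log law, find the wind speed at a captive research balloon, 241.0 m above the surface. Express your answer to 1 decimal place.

Log law: V ∝ ln(z/z₀). From the pair, with r = V₁/V₂ = 0.61325,
ln z₀ = (ln z₁ − r·ln z₂)/(1 − r) = (3.3032 − 0.61325×5.2523)/0.38675 = 0.2127 → z₀ = 1.237 m
V₃ = V₁ · ln(z₃/z₀)/ln(z₁/z₀) = 7.5 × 5.2721/3.0905 = 12.7943 kt

12.8 kt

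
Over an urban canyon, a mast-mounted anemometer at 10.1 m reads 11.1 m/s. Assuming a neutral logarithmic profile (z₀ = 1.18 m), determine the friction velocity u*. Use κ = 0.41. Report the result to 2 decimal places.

u* ≈ 2.12 m/s

Log law: V(z) = (u*/κ) · ln(z/z₀) ⇒ u* = κ · V / ln(z/z₀)
u* = 0.41 × 11.1 / ln(10.1/1.18) = 0.41 × 11.1 / 2.1470
   = 4.5510 / 2.1470 = 2.1197 m/s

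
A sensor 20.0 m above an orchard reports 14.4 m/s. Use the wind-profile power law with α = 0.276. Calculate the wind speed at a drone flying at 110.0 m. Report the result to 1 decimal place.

Power-law profile: V₂ = V₁ · (z₂/z₁)^α
V₂ = 14.4 × (110.0/20.0)^0.276 = 14.4 × (5.5000)^0.276
    = 14.4 × 1.6008 = 23.0517 m/s

23.1 m/s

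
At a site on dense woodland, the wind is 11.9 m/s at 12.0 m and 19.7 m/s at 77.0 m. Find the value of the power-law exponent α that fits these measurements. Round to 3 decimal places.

Power law: V₂/V₁ = (z₂/z₁)^α ⇒ α = ln(V₂/V₁) / ln(z₂/z₁)
α = ln(19.7/11.9) / ln(77.0/12.0) = ln(1.6555) / ln(6.4167)
  = 0.50408 / 1.85890 = 0.27117

α ≈ 0.271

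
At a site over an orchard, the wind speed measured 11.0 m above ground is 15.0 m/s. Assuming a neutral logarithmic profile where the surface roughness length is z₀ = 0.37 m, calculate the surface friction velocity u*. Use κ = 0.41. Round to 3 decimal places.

Log law: V(z) = (u*/κ) · ln(z/z₀) ⇒ u* = κ · V / ln(z/z₀)
u* = 0.41 × 15.0 / ln(11.0/0.37) = 0.41 × 15.0 / 3.3921
   = 6.1500 / 3.3921 = 1.8130 m/s

u* ≈ 1.813 m/s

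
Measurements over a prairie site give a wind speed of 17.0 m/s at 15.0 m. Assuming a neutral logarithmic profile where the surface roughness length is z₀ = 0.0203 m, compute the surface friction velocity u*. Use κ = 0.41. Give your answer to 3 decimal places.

u* ≈ 1.055 m/s

Log law: V(z) = (u*/κ) · ln(z/z₀) ⇒ u* = κ · V / ln(z/z₀)
u* = 0.41 × 17.0 / ln(15.0/0.0203) = 0.41 × 17.0 / 6.6052
   = 6.9700 / 6.6052 = 1.0552 m/s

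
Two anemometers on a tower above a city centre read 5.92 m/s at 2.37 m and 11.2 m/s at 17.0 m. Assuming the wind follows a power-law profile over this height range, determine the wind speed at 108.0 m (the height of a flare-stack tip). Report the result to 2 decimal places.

20.37 m/s

First find α: α = ln(V₂/V₁)/ln(z₂/z₁) = ln(11.2/5.92)/ln(17.0/2.37) = 0.63758/1.97032 = 0.3236
Extrapolate from 17.0 m to 108.0 m: V₃ = 11.2 × (108.0/17.0)^0.3236 = 11.2 × 1.8190 = 20.3729 m/s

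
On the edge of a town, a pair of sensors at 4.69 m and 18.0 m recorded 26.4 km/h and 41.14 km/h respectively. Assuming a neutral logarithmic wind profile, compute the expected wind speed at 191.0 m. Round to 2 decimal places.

67.03 km/h

Log law: V ∝ ln(z/z₀). From the pair, with r = V₁/V₂ = 0.64171,
ln z₀ = (ln z₁ − r·ln z₂)/(1 − r) = (1.5454 − 0.64171×2.8904)/0.35829 = -0.8634 → z₀ = 0.4217 m
V₃ = V₁ · ln(z₃/z₀)/ln(z₁/z₀) = 26.4 × 6.1157/2.4088 = 67.0255 km/h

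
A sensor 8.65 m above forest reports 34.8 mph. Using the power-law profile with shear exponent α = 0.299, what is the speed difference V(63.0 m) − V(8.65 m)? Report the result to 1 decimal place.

Power law: V₂ = V₁ · (z₂/z₁)^α = 34.8 × (7.2832)^0.299 = 63.0107 mph
ΔV = 63.0107 − 34.8 = 28.2107 mph

28.2 mph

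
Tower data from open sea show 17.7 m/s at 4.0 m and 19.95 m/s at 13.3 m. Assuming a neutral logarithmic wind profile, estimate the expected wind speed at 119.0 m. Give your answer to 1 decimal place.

24.1 m/s

Log law: V ∝ ln(z/z₀). From the pair, with r = V₁/V₂ = 0.88722,
ln z₀ = (ln z₁ − r·ln z₂)/(1 − r) = (1.3863 − 0.88722×2.5878)/0.11278 = -8.0653 → z₀ = 0.0003143 m
V₃ = V₁ · ln(z₃/z₀)/ln(z₁/z₀) = 17.7 × 12.8444/9.4516 = 24.0538 m/s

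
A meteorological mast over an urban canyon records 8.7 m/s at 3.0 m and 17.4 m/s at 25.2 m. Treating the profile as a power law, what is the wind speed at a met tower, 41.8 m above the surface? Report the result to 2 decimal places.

First find α: α = ln(V₂/V₁)/ln(z₂/z₁) = ln(17.4/8.7)/ln(25.2/3.0) = 0.69315/2.12823 = 0.3257
Extrapolate from 25.2 m to 41.8 m: V₃ = 17.4 × (41.8/25.2)^0.3257 = 17.4 × 1.1792 = 20.5177 m/s

20.52 m/s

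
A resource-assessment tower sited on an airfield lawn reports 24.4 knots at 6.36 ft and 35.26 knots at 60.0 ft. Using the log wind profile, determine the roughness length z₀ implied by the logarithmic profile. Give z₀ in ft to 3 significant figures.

Log law: V(z) ∝ ln(z/z₀). With r = V₁/V₂ = 24.4/35.26 = 0.69200,
r · ln(z₂/z₀) = ln(z₁/z₀) ⇒ ln z₀ = (ln z₁ − r·ln z₂)/(1 − r)
ln z₀ = (1.85003 − 0.69200×4.09434) / 0.30800 = -3.1924
z₀ = exp(-3.1924) = 0.04107 ft

z₀ ≈ 0.0411 ft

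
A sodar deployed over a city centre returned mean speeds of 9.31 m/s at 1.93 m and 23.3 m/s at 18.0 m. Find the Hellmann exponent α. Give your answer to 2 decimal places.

Power law: V₂/V₁ = (z₂/z₁)^α ⇒ α = ln(V₂/V₁) / ln(z₂/z₁)
α = ln(23.3/9.31) / ln(18.0/1.93) = ln(2.5027) / ln(9.3264)
  = 0.91736 / 2.23285 = 0.41085

α ≈ 0.41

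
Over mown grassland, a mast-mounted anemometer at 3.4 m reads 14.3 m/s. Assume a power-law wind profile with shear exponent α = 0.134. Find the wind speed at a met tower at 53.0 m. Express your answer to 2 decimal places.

20.66 m/s

Power-law profile: V₂ = V₁ · (z₂/z₁)^α
V₂ = 14.3 × (53.0/3.4)^0.134 = 14.3 × (15.5882)^0.134
    = 14.3 × 1.4449 = 20.6619 m/s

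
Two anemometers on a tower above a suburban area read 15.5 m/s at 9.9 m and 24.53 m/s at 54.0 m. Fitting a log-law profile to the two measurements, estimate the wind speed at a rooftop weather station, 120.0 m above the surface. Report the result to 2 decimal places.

28.78 m/s

Log law: V ∝ ln(z/z₀). From the pair, with r = V₁/V₂ = 0.63188,
ln z₀ = (ln z₁ − r·ln z₂)/(1 − r) = (2.2925 − 0.63188×3.9890)/0.36812 = -0.6194 → z₀ = 0.5383 m
V₃ = V₁ · ln(z₃/z₀)/ln(z₁/z₀) = 15.5 × 5.4069/2.9120 = 28.7804 m/s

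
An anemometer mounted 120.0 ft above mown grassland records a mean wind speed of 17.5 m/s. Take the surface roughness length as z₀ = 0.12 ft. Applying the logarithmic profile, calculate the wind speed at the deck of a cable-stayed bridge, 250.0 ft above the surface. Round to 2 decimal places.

19.36 m/s

Log law: V(z) ∝ ln(z/z₀), so V₂/V₁ = ln(z₂/z₀) / ln(z₁/z₀).
ln(250.0/0.12) = 7.6417, ln(120.0/0.12) = 6.9078
V₂ = 17.5 × 7.6417/6.9078 = 17.5 × 1.1063 = 19.3594 m/s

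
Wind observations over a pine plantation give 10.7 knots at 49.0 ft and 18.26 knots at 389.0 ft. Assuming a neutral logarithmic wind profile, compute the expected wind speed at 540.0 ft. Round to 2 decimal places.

Log law: V ∝ ln(z/z₀). From the pair, with r = V₁/V₂ = 0.58598,
ln z₀ = (ln z₁ − r·ln z₂)/(1 − r) = (3.8918 − 0.58598×5.9636)/0.41402 = 0.9596 → z₀ = 2.611 ft
V₃ = V₁ · ln(z₃/z₀)/ln(z₁/z₀) = 10.7 × 5.3320/2.9323 = 19.4569 knots

19.46 knots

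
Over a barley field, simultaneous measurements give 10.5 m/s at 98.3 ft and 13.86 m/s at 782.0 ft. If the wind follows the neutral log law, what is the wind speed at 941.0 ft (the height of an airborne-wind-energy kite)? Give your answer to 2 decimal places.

Log law: V ∝ ln(z/z₀). From the pair, with r = V₁/V₂ = 0.75758,
ln z₀ = (ln z₁ − r·ln z₂)/(1 − r) = (4.5880 − 0.75758×6.6619)/0.24242 = -1.8927 → z₀ = 0.1507 ft
V₃ = V₁ · ln(z₃/z₀)/ln(z₁/z₀) = 10.5 × 8.7396/6.4807 = 14.1599 m/s

14.16 m/s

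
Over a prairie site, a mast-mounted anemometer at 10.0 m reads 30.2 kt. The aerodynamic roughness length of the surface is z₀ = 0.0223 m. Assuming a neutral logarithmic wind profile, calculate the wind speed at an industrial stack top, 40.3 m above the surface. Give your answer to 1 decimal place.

37.1 kt

Log law: V(z) ∝ ln(z/z₀), so V₂/V₁ = ln(z₂/z₀) / ln(z₁/z₀).
ln(40.3/0.0223) = 7.4995, ln(10.0/0.0223) = 6.1058
V₂ = 30.2 × 7.4995/6.1058 = 30.2 × 1.2283 = 37.0938 kt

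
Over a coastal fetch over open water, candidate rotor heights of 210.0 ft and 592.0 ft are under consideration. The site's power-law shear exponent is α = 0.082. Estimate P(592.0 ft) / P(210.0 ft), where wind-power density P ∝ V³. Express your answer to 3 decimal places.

1.290

Speed ratio: V_B/V_A = (z_B/z_A)^α = (592.0/210.0)^0.082 = (2.8190)^0.082 = 1.08870
Power-density ratio: P_B/P_A = (V_B/V_A)³ = (1.08870)³ = 1.29040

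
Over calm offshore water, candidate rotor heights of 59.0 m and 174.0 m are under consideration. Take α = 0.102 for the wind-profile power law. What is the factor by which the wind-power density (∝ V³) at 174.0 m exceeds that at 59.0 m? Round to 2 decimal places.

1.39

Speed ratio: V_B/V_A = (z_B/z_A)^α = (174.0/59.0)^0.102 = (2.9492)^0.102 = 1.11663
Power-density ratio: P_B/P_A = (V_B/V_A)³ = (1.11663)³ = 1.39228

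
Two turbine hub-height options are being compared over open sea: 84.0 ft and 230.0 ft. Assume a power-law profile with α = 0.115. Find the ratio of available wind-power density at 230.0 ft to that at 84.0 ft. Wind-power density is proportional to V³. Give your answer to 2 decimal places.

Speed ratio: V_B/V_A = (z_B/z_A)^α = (230.0/84.0)^0.115 = (2.7381)^0.115 = 1.12281
Power-density ratio: P_B/P_A = (V_B/V_A)³ = (1.12281)³ = 1.41553

1.42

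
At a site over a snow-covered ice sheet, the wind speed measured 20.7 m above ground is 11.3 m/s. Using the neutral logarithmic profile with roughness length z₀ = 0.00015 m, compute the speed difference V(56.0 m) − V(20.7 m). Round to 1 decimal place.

1.0 m/s

Log law: V₂ = V₁ · ln(z₂/z₀)/ln(z₁/z₀) = 11.3 × 12.8302/11.8350 = 12.2502 m/s
ΔV = 12.2502 − 11.3 = 0.9502 m/s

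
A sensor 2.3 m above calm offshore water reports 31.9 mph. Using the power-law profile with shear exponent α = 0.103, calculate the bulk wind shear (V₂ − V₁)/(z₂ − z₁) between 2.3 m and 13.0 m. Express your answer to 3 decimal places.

Power law: V₂ = V₁ · (z₂/z₁)^α = 31.9 × (5.6522)^0.103 = 38.1302 mph
ΔV/Δz = (38.1302 − 31.9)/(13.0 − 2.3) = 6.2302/10.7000 = 0.58226 mph/m

0.582 mph/m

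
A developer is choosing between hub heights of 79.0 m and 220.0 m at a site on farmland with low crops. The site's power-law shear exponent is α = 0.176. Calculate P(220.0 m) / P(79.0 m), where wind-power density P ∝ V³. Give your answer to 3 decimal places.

1.717

Speed ratio: V_B/V_A = (z_B/z_A)^α = (220.0/79.0)^0.176 = (2.7848)^0.176 = 1.19752
Power-density ratio: P_B/P_A = (V_B/V_A)³ = (1.19752)³ = 1.71732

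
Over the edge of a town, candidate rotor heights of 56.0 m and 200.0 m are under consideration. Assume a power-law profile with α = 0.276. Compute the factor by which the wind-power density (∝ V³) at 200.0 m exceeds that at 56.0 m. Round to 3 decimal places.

2.869

Speed ratio: V_B/V_A = (z_B/z_A)^α = (200.0/56.0)^0.276 = (3.5714)^0.276 = 1.42097
Power-density ratio: P_B/P_A = (V_B/V_A)³ = (1.42097)³ = 2.86915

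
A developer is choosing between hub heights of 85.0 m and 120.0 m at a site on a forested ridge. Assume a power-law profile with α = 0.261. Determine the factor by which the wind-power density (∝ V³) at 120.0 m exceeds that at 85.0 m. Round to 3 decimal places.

Speed ratio: V_B/V_A = (z_B/z_A)^α = (120.0/85.0)^0.261 = (1.4118)^0.261 = 1.09418
Power-density ratio: P_B/P_A = (V_B/V_A)³ = (1.09418)³ = 1.30998

1.310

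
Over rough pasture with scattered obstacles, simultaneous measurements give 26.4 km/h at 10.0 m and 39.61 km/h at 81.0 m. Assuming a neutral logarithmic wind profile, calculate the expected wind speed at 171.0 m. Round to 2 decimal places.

Log law: V ∝ ln(z/z₀). From the pair, with r = V₁/V₂ = 0.66650,
ln z₀ = (ln z₁ − r·ln z₂)/(1 − r) = (2.3026 − 0.66650×4.3944)/0.33350 = -1.8780 → z₀ = 0.1529 m
V₃ = V₁ · ln(z₃/z₀)/ln(z₁/z₀) = 26.4 × 7.0196/4.1806 = 44.3286 km/h

44.33 km/h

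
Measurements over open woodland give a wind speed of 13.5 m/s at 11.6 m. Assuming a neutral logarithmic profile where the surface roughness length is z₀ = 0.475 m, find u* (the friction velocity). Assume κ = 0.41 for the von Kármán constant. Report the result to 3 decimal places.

Log law: V(z) = (u*/κ) · ln(z/z₀) ⇒ u* = κ · V / ln(z/z₀)
u* = 0.41 × 13.5 / ln(11.6/0.475) = 0.41 × 13.5 / 3.1954
   = 5.5350 / 3.1954 = 1.7322 m/s

u* ≈ 1.732 m/s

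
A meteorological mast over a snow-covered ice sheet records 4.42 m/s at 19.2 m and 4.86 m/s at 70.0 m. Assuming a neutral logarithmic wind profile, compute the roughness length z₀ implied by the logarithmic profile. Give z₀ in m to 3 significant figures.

z₀ ≈ 0.0000436 m

Log law: V(z) ∝ ln(z/z₀). With r = V₁/V₂ = 4.42/4.86 = 0.90947,
r · ln(z₂/z₀) = ln(z₁/z₀) ⇒ ln z₀ = (ln z₁ − r·ln z₂)/(1 − r)
ln z₀ = (2.95491 − 0.90947×4.24850) / 0.09053 = -10.0397
z₀ = exp(-10.0397) = 0.00004363 m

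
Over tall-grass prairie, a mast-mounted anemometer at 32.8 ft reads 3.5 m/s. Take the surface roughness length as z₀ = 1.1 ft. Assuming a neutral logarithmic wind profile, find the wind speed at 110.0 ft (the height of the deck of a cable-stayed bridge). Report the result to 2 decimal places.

Log law: V(z) ∝ ln(z/z₀), so V₂/V₁ = ln(z₂/z₀) / ln(z₁/z₀).
ln(110.0/1.1) = 4.6052, ln(32.8/1.1) = 3.3951
V₂ = 3.5 × 4.6052/3.3951 = 3.5 × 1.3564 = 4.7474 m/s

4.75 m/s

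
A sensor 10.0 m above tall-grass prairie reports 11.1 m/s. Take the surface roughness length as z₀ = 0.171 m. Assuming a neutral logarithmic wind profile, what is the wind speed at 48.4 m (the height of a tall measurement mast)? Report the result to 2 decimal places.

15.40 m/s

Log law: V(z) ∝ ln(z/z₀), so V₂/V₁ = ln(z₂/z₀) / ln(z₁/z₀).
ln(48.4/0.171) = 5.6456, ln(10.0/0.171) = 4.0687
V₂ = 11.1 × 5.6456/4.0687 = 11.1 × 1.3876 = 15.4021 m/s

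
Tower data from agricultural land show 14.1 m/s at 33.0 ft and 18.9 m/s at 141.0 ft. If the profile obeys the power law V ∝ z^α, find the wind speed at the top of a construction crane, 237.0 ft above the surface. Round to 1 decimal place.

21.0 m/s

First find α: α = ln(V₂/V₁)/ln(z₂/z₁) = ln(18.9/14.1)/ln(141.0/33.0) = 0.29299/1.45225 = 0.2017
Extrapolate from 141.0 ft to 237.0 ft: V₃ = 18.9 × (237.0/141.0)^0.2017 = 18.9 × 1.1105 = 20.9875 m/s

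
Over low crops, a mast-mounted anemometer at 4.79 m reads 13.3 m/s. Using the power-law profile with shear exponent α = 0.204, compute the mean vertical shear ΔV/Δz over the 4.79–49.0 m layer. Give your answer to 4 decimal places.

0.1826 m/s/m

Power law: V₂ = V₁ · (z₂/z₁)^α = 13.3 × (10.2296)^0.204 = 21.3729 m/s
ΔV/Δz = (21.3729 − 13.3)/(49.0 − 4.79) = 8.0729/44.2100 = 0.18260 m/s/m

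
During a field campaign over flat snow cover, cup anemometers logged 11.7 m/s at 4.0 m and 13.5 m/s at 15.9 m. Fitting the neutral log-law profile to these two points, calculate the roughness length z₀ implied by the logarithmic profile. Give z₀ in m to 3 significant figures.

z₀ ≈ 0.000509 m

Log law: V(z) ∝ ln(z/z₀). With r = V₁/V₂ = 11.7/13.5 = 0.86667,
r · ln(z₂/z₀) = ln(z₁/z₀) ⇒ ln z₀ = (ln z₁ − r·ln z₂)/(1 − r)
ln z₀ = (1.38629 − 0.86667×2.76632) / 0.13333 = -7.5839
z₀ = exp(-7.5839) = 0.0005086 m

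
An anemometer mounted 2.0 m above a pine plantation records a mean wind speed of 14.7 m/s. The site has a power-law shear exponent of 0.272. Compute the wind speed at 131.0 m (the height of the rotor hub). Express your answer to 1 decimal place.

45.8 m/s

Power-law profile: V₂ = V₁ · (z₂/z₁)^α
V₂ = 14.7 × (131.0/2.0)^0.272 = 14.7 × (65.5000)^0.272
    = 14.7 × 3.1190 = 45.8495 m/s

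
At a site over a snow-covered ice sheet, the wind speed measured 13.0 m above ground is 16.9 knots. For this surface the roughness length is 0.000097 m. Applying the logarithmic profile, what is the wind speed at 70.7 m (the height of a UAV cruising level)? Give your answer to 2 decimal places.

19.32 knots

Log law: V(z) ∝ ln(z/z₀), so V₂/V₁ = ln(z₂/z₀) / ln(z₁/z₀).
ln(70.7/0.000097) = 13.4992, ln(13.0/0.000097) = 11.8057
V₂ = 16.9 × 13.4992/11.8057 = 16.9 × 1.1434 = 19.3242 knots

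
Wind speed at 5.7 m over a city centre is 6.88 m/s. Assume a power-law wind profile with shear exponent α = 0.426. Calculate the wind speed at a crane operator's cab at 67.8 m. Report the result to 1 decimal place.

Power-law profile: V₂ = V₁ · (z₂/z₁)^α
V₂ = 6.88 × (67.8/5.7)^0.426 = 6.88 × (11.8947)^0.426
    = 6.88 × 2.8714 = 19.7556 m/s

19.8 m/s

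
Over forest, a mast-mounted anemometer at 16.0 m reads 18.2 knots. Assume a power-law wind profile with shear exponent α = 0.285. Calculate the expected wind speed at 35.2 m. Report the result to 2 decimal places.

Power-law profile: V₂ = V₁ · (z₂/z₁)^α
V₂ = 18.2 × (35.2/16.0)^0.285 = 18.2 × (2.2000)^0.285
    = 18.2 × 1.2520 = 22.7857 knots

22.79 knots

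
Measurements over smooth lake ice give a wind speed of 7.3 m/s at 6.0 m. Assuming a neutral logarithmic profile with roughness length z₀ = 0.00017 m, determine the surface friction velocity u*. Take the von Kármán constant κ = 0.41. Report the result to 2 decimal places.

Log law: V(z) = (u*/κ) · ln(z/z₀) ⇒ u* = κ · V / ln(z/z₀)
u* = 0.41 × 7.3 / ln(6.0/0.00017) = 0.41 × 7.3 / 10.4715
   = 2.9930 / 10.4715 = 0.2858 m/s

u* ≈ 0.29 m/s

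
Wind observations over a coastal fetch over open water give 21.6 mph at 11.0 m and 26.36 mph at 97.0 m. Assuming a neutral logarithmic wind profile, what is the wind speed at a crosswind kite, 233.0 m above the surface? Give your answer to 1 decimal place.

28.3 mph

Log law: V ∝ ln(z/z₀). From the pair, with r = V₁/V₂ = 0.81942,
ln z₀ = (ln z₁ − r·ln z₂)/(1 − r) = (2.3979 − 0.81942×4.5747)/0.18058 = -7.4801 → z₀ = 0.0005642 m
V₃ = V₁ · ln(z₃/z₀)/ln(z₁/z₀) = 21.6 × 12.9311/9.8780 = 28.2762 mph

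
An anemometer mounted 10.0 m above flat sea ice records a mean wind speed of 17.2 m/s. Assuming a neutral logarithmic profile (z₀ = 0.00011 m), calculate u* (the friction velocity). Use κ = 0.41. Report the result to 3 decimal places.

u* ≈ 0.618 m/s

Log law: V(z) = (u*/κ) · ln(z/z₀) ⇒ u* = κ · V / ln(z/z₀)
u* = 0.41 × 17.2 / ln(10.0/0.00011) = 0.41 × 17.2 / 11.4176
   = 7.0520 / 11.4176 = 0.6176 m/s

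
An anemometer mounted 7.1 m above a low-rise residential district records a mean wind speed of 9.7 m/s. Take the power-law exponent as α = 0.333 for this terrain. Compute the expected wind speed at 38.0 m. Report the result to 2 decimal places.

16.96 m/s

Power-law profile: V₂ = V₁ · (z₂/z₁)^α
V₂ = 9.7 × (38.0/7.1)^0.333 = 9.7 × (5.3521)^0.333
    = 9.7 × 1.7482 = 16.9578 m/s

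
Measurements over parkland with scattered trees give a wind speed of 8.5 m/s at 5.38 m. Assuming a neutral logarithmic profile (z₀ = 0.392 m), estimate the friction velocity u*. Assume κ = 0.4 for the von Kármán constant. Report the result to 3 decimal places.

Log law: V(z) = (u*/κ) · ln(z/z₀) ⇒ u* = κ · V / ln(z/z₀)
u* = 0.4 × 8.5 / ln(5.38/0.392) = 0.4 × 8.5 / 2.6192
   = 3.4000 / 2.6192 = 1.2981 m/s

u* ≈ 1.298 m/s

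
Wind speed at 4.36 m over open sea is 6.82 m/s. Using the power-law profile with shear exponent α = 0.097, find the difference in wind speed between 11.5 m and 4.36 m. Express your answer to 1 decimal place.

0.7 m/s

Power law: V₂ = V₁ · (z₂/z₁)^α = 6.82 × (2.6376)^0.097 = 7.4928 m/s
ΔV = 7.4928 − 6.82 = 0.6728 m/s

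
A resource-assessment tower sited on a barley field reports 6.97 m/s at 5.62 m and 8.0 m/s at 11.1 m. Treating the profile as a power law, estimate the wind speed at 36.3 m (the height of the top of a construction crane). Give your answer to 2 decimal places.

10.17 m/s

First find α: α = ln(V₂/V₁)/ln(z₂/z₁) = ln(8.0/6.97)/ln(11.1/5.62) = 0.13783/0.68061 = 0.2025
Extrapolate from 11.1 m to 36.3 m: V₃ = 8.0 × (36.3/11.1)^0.2025 = 8.0 × 1.2712 = 10.1694 m/s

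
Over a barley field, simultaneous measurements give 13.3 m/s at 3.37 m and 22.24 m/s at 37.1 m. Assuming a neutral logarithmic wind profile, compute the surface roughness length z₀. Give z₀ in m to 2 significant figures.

Log law: V(z) ∝ ln(z/z₀). With r = V₁/V₂ = 13.3/22.24 = 0.59802,
r · ln(z₂/z₀) = ln(z₁/z₀) ⇒ ln z₀ = (ln z₁ − r·ln z₂)/(1 − r)
ln z₀ = (1.21491 − 0.59802×3.61362) / 0.40198 = -2.3536
z₀ = exp(-2.3536) = 0.09502 m

z₀ ≈ 0.095 m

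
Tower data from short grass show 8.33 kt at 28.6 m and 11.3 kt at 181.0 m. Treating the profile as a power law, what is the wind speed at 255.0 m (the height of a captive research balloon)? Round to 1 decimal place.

12.0 kt

First find α: α = ln(V₂/V₁)/ln(z₂/z₁) = ln(11.3/8.33)/ln(181.0/28.6) = 0.30494/1.84509 = 0.1653
Extrapolate from 181.0 m to 255.0 m: V₃ = 11.3 × (255.0/181.0)^0.1653 = 11.3 × 1.0583 = 11.9586 kt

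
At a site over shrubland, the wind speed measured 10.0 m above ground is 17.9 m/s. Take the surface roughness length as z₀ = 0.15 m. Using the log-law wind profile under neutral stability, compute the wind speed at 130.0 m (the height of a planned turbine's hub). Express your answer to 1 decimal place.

Log law: V(z) ∝ ln(z/z₀), so V₂/V₁ = ln(z₂/z₀) / ln(z₁/z₀).
ln(130.0/0.15) = 6.7647, ln(10.0/0.15) = 4.1997
V₂ = 17.9 × 6.7647/4.1997 = 17.9 × 1.6107 = 28.8323 m/s

28.8 m/s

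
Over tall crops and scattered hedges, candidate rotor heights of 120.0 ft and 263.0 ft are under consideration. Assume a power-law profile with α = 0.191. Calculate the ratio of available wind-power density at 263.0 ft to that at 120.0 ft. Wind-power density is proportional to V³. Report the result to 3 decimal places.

1.568

Speed ratio: V_B/V_A = (z_B/z_A)^α = (263.0/120.0)^0.191 = (2.1917)^0.191 = 1.16168
Power-density ratio: P_B/P_A = (V_B/V_A)³ = (1.16168)³ = 1.56770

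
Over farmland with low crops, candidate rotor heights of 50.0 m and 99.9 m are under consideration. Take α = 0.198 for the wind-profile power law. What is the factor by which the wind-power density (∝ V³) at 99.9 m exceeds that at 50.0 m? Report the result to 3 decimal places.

1.509

Speed ratio: V_B/V_A = (z_B/z_A)^α = (99.9/50.0)^0.198 = (1.9980)^0.198 = 1.14688
Power-density ratio: P_B/P_A = (V_B/V_A)³ = (1.14688)³ = 1.50853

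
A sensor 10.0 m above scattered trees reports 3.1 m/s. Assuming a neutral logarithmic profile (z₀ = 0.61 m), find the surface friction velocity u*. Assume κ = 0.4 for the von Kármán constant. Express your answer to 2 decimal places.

u* ≈ 0.44 m/s

Log law: V(z) = (u*/κ) · ln(z/z₀) ⇒ u* = κ · V / ln(z/z₀)
u* = 0.4 × 3.1 / ln(10.0/0.61) = 0.4 × 3.1 / 2.7969
   = 1.2400 / 2.7969 = 0.4434 m/s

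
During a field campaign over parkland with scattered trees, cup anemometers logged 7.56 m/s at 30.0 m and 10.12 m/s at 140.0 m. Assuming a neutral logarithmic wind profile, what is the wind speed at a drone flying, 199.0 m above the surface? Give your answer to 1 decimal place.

10.7 m/s

Log law: V ∝ ln(z/z₀). From the pair, with r = V₁/V₂ = 0.74704,
ln z₀ = (ln z₁ − r·ln z₂)/(1 − r) = (3.4012 − 0.74704×4.9416)/0.25296 = -1.1479 → z₀ = 0.3173 m
V₃ = V₁ · ln(z₃/z₀)/ln(z₁/z₀) = 7.56 × 6.4412/4.5491 = 10.7044 m/s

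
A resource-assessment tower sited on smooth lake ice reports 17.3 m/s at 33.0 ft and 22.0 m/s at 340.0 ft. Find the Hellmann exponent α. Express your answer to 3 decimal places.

Power law: V₂/V₁ = (z₂/z₁)^α ⇒ α = ln(V₂/V₁) / ln(z₂/z₁)
α = ln(22.0/17.3) / ln(340.0/33.0) = ln(1.2717) / ln(10.3030)
  = 0.24034 / 2.33244 = 0.10304

α ≈ 0.103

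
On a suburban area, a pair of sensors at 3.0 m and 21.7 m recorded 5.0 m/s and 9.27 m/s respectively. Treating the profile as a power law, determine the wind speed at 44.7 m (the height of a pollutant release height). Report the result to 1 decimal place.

11.6 m/s

First find α: α = ln(V₂/V₁)/ln(z₂/z₁) = ln(9.27/5.0)/ln(21.7/3.0) = 0.61735/1.97870 = 0.3120
Extrapolate from 21.7 m to 44.7 m: V₃ = 9.27 × (44.7/21.7)^0.3120 = 9.27 × 1.2529 = 11.6145 m/s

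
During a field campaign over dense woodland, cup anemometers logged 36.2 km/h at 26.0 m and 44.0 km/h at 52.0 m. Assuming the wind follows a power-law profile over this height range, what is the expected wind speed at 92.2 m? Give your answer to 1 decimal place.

First find α: α = ln(V₂/V₁)/ln(z₂/z₁) = ln(44.0/36.2)/ln(52.0/26.0) = 0.19513/0.69315 = 0.2815
Extrapolate from 52.0 m to 92.2 m: V₃ = 44.0 × (92.2/52.0)^0.2815 = 44.0 × 1.1750 = 51.6979 km/h

51.7 km/h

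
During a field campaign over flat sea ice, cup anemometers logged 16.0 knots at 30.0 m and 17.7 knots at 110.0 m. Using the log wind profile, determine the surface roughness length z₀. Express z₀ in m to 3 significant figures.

z₀ ≈ 0.000147 m

Log law: V(z) ∝ ln(z/z₀). With r = V₁/V₂ = 16.0/17.7 = 0.90395,
r · ln(z₂/z₀) = ln(z₁/z₀) ⇒ ln z₀ = (ln z₁ − r·ln z₂)/(1 − r)
ln z₀ = (3.40120 − 0.90395×4.70048) / 0.09605 = -8.8273
z₀ = exp(-8.8273) = 0.0001467 m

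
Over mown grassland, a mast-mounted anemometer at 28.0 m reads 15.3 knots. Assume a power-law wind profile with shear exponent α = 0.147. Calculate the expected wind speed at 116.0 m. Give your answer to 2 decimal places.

Power-law profile: V₂ = V₁ · (z₂/z₁)^α
V₂ = 15.3 × (116.0/28.0)^0.147 = 15.3 × (4.1429)^0.147
    = 15.3 × 1.2324 = 18.8553 knots

18.86 knots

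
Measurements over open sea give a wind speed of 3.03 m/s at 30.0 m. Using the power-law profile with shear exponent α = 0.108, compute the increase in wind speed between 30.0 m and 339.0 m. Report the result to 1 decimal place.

Power law: V₂ = V₁ · (z₂/z₁)^α = 3.03 × (11.3000)^0.108 = 3.9371 m/s
ΔV = 3.9371 − 3.03 = 0.9071 m/s

0.9 m/s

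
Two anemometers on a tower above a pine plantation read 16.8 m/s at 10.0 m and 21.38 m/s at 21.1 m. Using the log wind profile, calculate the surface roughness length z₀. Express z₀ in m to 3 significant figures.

Log law: V(z) ∝ ln(z/z₀). With r = V₁/V₂ = 16.8/21.38 = 0.78578,
r · ln(z₂/z₀) = ln(z₁/z₀) ⇒ ln z₀ = (ln z₁ − r·ln z₂)/(1 − r)
ln z₀ = (2.30259 − 0.78578×3.04927) / 0.21422 = -0.4364
z₀ = exp(-0.4364) = 0.6464 m

z₀ ≈ 0.646 m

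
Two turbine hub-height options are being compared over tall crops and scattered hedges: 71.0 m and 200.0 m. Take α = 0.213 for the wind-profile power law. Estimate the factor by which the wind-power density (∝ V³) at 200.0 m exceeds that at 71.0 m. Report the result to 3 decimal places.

1.938

Speed ratio: V_B/V_A = (z_B/z_A)^α = (200.0/71.0)^0.213 = (2.8169)^0.213 = 1.24681
Power-density ratio: P_B/P_A = (V_B/V_A)³ = (1.24681)³ = 1.93822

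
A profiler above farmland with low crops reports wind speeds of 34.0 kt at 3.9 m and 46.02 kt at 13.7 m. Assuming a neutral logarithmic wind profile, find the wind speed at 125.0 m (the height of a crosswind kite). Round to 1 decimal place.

Log law: V ∝ ln(z/z₀). From the pair, with r = V₁/V₂ = 0.73881,
ln z₀ = (ln z₁ − r·ln z₂)/(1 − r) = (1.3610 − 0.73881×2.6174)/0.26119 = -2.1930 → z₀ = 0.1116 m
V₃ = V₁ · ln(z₃/z₀)/ln(z₁/z₀) = 34.0 × 7.0213/3.5539 = 67.1716 kt

67.2 kt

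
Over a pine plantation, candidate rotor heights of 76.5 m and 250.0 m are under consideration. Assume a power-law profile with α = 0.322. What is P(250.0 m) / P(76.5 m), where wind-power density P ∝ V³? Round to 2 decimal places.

3.14

Speed ratio: V_B/V_A = (z_B/z_A)^α = (250.0/76.5)^0.322 = (3.2680)^0.322 = 1.46419
Power-density ratio: P_B/P_A = (V_B/V_A)³ = (1.46419)³ = 3.13901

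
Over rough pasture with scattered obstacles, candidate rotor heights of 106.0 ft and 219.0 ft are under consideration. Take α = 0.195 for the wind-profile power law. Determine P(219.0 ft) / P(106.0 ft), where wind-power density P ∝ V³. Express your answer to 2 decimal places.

1.53

Speed ratio: V_B/V_A = (z_B/z_A)^α = (219.0/106.0)^0.195 = (2.0660)^0.195 = 1.15200
Power-density ratio: P_B/P_A = (V_B/V_A)³ = (1.15200)³ = 1.52882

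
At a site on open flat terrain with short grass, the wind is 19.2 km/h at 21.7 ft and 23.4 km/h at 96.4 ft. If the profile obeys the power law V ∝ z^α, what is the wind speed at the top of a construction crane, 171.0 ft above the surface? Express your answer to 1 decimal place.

First find α: α = ln(V₂/V₁)/ln(z₂/z₁) = ln(23.4/19.2)/ln(96.4/21.7) = 0.19783/1.49119 = 0.1327
Extrapolate from 96.4 ft to 171.0 ft: V₃ = 23.4 × (171.0/96.4)^0.1327 = 23.4 × 1.0790 = 25.2486 km/h

25.2 km/h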